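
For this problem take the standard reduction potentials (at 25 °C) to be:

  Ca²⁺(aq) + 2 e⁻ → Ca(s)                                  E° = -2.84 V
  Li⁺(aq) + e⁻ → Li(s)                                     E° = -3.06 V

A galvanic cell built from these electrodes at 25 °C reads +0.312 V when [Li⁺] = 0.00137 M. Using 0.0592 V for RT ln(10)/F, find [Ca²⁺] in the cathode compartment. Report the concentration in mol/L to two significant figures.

Ca²⁺/Ca is the cathode, Li⁺/Li the anode: E°cell = +0.22 V, n = 2.
Overall reaction: Ca²⁺(aq) + 2 Li(s) → Ca(s) + 2 Li⁺(aq); Q = [Li⁺]^2/[Ca²⁺]^1.
From E = E° − (0.0592/n) log Q: log Q = (E° − E)·n/0.0592 = (+0.22 − (+0.312))·2/0.0592 = -3.1081.
So 1·log[Ca²⁺] = 2·log(0.00137) − log Q = -5.7266 − (-3.1081) = -2.6185; [Ca²⁺] = 10^(-2.6185) ≈ 0.0024 M.

0.0024 M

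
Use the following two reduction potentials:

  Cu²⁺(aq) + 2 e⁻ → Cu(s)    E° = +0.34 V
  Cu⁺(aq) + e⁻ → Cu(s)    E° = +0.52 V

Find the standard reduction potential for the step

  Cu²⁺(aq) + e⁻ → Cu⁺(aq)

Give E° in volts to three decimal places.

+0.160 V

Sequential free energies add, so n₃E°₃ = n₁E°₁ + n₂E°₂.
With n₃ = 2, and the known step contributing 1×(+0.52) V, the unknown satisfies 1·E° = 2×(+0.34) − 1×(+0.52) = +0.160.
E° = +0.160 / 1 = +0.160 V.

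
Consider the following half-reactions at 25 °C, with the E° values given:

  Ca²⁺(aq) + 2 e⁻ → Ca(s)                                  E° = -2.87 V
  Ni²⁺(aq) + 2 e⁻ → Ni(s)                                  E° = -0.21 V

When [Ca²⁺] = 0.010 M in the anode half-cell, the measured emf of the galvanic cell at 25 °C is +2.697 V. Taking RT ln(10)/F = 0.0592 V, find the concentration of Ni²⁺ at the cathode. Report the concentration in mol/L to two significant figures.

Ni²⁺/Ni is the cathode, Ca²⁺/Ca the anode: E°cell = +2.66 V, n = 2.
Overall reaction: Ni²⁺(aq) + Ca(s) → Ni(s) + Ca²⁺(aq); Q = [Ca²⁺]^1/[Ni²⁺]^1.
From E = E° − (0.0592/n) log Q: log Q = (E° − E)·n/0.0592 = (+2.66 − (+2.697))·2/0.0592 = -1.2500.
So 1·log[Ni²⁺] = 1·log(0.01) − log Q = -2.0000 − (-1.2500) = -0.7500; [Ni²⁺] = 10^(-0.7500) ≈ 0.18 M.

0.18 M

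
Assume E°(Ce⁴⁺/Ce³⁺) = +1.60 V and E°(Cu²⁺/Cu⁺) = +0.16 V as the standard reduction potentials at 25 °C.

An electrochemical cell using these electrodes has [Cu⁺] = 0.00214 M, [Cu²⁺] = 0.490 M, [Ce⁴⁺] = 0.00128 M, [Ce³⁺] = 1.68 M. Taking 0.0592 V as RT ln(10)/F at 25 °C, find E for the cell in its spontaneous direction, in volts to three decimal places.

+1.116 V

Ce⁴⁺/Ce³⁺ is the cathode (higher E°), Cu²⁺/Cu⁺ the anode: E°cell = +1.60 − (+0.16) = +1.44 V, n = 1.
Overall: Ce⁴⁺(aq) + Cu⁺(aq) → Ce³⁺(aq) + Cu²⁺(aq)
Q = [Ce³⁺]·[Cu²⁺] / ([Ce⁴⁺]·[Cu⁺]); log Q = 5.478.
E = E° − (0.0592/n) log Q = +1.44 − (0.0592/1)(5.478) = +1.116 V.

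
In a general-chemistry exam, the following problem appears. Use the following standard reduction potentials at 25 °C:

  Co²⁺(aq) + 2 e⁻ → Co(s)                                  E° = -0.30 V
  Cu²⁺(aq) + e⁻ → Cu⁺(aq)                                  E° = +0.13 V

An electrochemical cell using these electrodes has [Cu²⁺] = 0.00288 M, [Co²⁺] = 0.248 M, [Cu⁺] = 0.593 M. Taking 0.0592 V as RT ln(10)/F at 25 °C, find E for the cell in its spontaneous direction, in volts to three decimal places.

Cu²⁺/Cu⁺ is the cathode (higher E°), Co²⁺/Co the anode: E°cell = +0.13 − (-0.30) = +0.43 V, n = 2.
Overall: 2 Cu²⁺(aq) + Co(s) → 2 Cu⁺(aq) + Co²⁺(aq)
Q = [Cu⁺]^2·[Co²⁺] / ([Cu²⁺]^2); log Q = 4.022.
E = E° − (0.0592/n) log Q = +0.43 − (0.0592/2)(4.022) = +0.311 V.

+0.311 V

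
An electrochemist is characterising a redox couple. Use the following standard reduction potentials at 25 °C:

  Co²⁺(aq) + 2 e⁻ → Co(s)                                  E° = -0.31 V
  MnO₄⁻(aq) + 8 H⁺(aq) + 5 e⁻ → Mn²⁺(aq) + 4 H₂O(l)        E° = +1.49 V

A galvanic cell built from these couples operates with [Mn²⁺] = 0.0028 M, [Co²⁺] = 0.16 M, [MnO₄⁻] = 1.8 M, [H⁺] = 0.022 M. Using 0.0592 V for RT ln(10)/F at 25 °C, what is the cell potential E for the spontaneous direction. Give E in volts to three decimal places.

MnO₄⁻/Mn²⁺ is the cathode (higher E°), Co²⁺/Co the anode: E°cell = +1.49 − (-0.31) = +1.80 V, n = 10.
Overall: 2 MnO₄⁻(aq) + 16 H⁺(aq) + 5 Co(s) → 2 Mn²⁺(aq) + 8 H₂O(l) + 5 Co²⁺(aq)
Q = [Mn²⁺]^2·[Co²⁺]^5 / ([MnO₄⁻]^2·[H⁺]^16); log Q = 16.926.
E = E° − (0.0592/n) log Q = +1.80 − (0.0592/10)(16.926) = +1.700 V.

+1.700 V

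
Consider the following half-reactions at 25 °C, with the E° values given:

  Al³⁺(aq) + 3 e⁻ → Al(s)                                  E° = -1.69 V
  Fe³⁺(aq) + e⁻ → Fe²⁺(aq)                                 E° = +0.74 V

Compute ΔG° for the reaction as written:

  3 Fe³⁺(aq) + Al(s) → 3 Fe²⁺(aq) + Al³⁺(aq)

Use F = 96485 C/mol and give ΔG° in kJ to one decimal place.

As written, Fe³⁺/Fe²⁺ is reduced (cathode) and Al³⁺/Al is oxidised (anode), so E°cell = (+0.74) − (-1.69) = +2.43 V.
Balancing electrons gives n = 3.
ΔG° = −nFE° = −(3)(96485)(+2.43) = -703,376 J = -703.4 kJ.

-703.4 kJ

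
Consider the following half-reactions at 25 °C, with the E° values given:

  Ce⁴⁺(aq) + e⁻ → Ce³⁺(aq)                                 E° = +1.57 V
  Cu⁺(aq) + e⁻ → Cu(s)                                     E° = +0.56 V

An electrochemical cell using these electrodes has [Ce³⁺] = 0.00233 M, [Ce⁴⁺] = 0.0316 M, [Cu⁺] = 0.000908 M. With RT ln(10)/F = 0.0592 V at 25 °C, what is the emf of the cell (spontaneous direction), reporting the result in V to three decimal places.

Ce⁴⁺/Ce³⁺ is the cathode (higher E°), Cu⁺/Cu the anode: E°cell = +1.57 − (+0.56) = +1.01 V, n = 1.
Overall: Ce⁴⁺(aq) + Cu(s) → Ce³⁺(aq) + Cu⁺(aq)
Q = [Ce³⁺]·[Cu⁺] / ([Ce⁴⁺]); log Q = -4.174.
E = E° − (0.0592/n) log Q = +1.01 − (0.0592/1)(-4.174) = +1.257 V.

+1.257 V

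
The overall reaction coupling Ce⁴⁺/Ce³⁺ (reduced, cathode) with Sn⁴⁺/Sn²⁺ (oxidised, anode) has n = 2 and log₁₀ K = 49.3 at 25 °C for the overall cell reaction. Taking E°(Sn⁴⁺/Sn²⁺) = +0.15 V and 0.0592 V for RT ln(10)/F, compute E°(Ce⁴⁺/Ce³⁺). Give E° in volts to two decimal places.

+1.61 V

E°cell = (0.0592/n)·log K = (0.0592/2)(49.3) = +1.459 V.
Since Ce⁴⁺/Ce³⁺ is the cathode and Sn⁴⁺/Sn²⁺ the anode, E°cell = E°(Ce⁴⁺/Ce³⁺) − E°(Sn⁴⁺/Sn²⁺).
So E°(Ce⁴⁺/Ce³⁺) = E°cell + E°(Sn⁴⁺/Sn²⁺) = +1.459 + (+0.15) = +1.61 V.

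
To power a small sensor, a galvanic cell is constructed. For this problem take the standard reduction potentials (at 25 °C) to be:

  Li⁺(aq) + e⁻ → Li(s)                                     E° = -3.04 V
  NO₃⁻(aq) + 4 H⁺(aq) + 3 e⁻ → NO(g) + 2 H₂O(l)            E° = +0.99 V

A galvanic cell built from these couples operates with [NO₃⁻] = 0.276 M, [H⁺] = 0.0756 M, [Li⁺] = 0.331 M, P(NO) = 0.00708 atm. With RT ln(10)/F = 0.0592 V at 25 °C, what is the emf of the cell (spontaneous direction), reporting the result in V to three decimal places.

NO₃⁻/NO is the cathode (higher E°), Li⁺/Li the anode: E°cell = +0.99 − (-3.04) = +4.03 V, n = 3.
Overall: NO₃⁻(aq) + 4 H⁺(aq) + 3 Li(s) → NO(g) + 2 H₂O(l) + 3 Li⁺(aq)
Q = P(NO)·[Li⁺]^3 / ([NO₃⁻]·[H⁺]^4); log Q = 1.455.
E = E° − (0.0592/n) log Q = +4.03 − (0.0592/3)(1.455) = +4.001 V.

+4.001 V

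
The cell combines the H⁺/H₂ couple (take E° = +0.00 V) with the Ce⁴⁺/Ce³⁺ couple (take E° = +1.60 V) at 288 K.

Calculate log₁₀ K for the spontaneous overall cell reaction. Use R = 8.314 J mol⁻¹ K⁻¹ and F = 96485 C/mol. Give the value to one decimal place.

Cathode: Ce⁴⁺/Ce³⁺; anode: H⁺/H₂. E°cell = (+1.60) − (+0.00) = +1.60 V, with n = 2.
ΔG° = −nFE° = −RT ln K, so ln K = nFE°/(RT) = (2)(96485)(+1.60) / ((8.314)(288)) = 128.946.
log₁₀ K = 128.946 / ln 10 = 56.0.

56.0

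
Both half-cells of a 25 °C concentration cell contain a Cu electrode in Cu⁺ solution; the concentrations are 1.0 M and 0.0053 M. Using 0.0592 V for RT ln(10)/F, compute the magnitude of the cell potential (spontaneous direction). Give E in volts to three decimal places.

For a concentration cell E°cell = 0. The 1.0 M side is the cathode (reduction is favoured where [Cu⁺] is higher).
With n = 1, E = −(0.0592/1) log([Cu⁺]ₐₙ/[Cu⁺]꜀ₐₜ) = −(0.0592/1) log(0.0053/1) = −(0.0592/1)(-2.276) = +0.135 V.

+0.135 V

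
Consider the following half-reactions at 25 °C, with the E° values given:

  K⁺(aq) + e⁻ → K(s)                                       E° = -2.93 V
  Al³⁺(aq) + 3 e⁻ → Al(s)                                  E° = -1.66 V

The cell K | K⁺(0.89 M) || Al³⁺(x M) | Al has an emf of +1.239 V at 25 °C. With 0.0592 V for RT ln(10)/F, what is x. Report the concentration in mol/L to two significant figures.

Al³⁺/Al is the cathode, K⁺/K the anode: E°cell = +1.27 V, n = 3.
Overall reaction: Al³⁺(aq) + 3 K(s) → Al(s) + 3 K⁺(aq); Q = [K⁺]^3/[Al³⁺]^1.
From E = E° − (0.0592/n) log Q: log Q = (E° − E)·n/0.0592 = (+1.27 − (+1.239))·3/0.0592 = 1.5709.
So 1·log[Al³⁺] = 3·log(0.89) − log Q = -0.1518 − (1.5709) = -1.7227; [Al³⁺] = 10^(-1.7227) ≈ 0.019 M.

0.019 M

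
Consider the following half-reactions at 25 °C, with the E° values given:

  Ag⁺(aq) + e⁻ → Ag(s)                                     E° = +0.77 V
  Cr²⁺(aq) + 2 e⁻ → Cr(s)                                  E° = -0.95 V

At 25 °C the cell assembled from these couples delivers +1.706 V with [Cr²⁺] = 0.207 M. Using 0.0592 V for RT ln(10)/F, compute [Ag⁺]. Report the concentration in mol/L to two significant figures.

0.26 M

Ag⁺/Ag is the cathode, Cr²⁺/Cr the anode: E°cell = +1.72 V, n = 2.
Overall reaction: 2 Ag⁺(aq) + Cr(s) → 2 Ag(s) + Cr²⁺(aq); Q = [Cr²⁺]^1/[Ag⁺]^2.
From E = E° − (0.0592/n) log Q: log Q = (E° − E)·n/0.0592 = (+1.72 − (+1.706))·2/0.0592 = 0.4730.
So 2·log[Ag⁺] = 1·log(0.207) − log Q = -0.6840 − (0.4730) = -1.1570; log[Ag⁺] = -1.1570 / 2 = -0.5785; [Ag⁺] = 10^(-0.5785) ≈ 0.26 M.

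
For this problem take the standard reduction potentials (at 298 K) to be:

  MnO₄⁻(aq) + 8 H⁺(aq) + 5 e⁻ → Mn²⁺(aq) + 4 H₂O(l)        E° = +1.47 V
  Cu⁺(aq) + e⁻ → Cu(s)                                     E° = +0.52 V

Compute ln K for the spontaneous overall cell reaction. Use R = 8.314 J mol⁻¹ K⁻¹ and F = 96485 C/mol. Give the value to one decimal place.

185.0

Cathode: MnO₄⁻/Mn²⁺; anode: Cu⁺/Cu. E°cell = (+1.47) − (+0.52) = +0.95 V, with n = 5.
ΔG° = −nFE° = −RT ln K, so ln K = nFE°/(RT) = (5)(96485)(+0.95) / ((8.314)(298)) = 184.981.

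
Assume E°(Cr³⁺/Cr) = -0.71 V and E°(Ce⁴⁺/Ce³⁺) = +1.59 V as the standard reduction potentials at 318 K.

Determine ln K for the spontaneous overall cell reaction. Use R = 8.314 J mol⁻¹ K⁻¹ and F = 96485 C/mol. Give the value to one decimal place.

251.8

Cathode: Ce⁴⁺/Ce³⁺; anode: Cr³⁺/Cr. E°cell = (+1.59) − (-0.71) = +2.30 V, with n = 3.
ΔG° = −nFE° = −RT ln K, so ln K = nFE°/(RT) = (3)(96485)(+2.30) / ((8.314)(318)) = 251.809.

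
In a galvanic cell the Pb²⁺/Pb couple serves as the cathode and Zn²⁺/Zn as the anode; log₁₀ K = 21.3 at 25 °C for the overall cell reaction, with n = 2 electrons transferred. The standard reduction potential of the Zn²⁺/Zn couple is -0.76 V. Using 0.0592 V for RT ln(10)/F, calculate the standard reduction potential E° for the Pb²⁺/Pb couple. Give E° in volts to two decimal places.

E°cell = (0.0592/n)·log K = (0.0592/2)(21.3) = +0.630 V.
Since Pb²⁺/Pb is the cathode and Zn²⁺/Zn the anode, E°cell = E°(Pb²⁺/Pb) − E°(Zn²⁺/Zn).
So E°(Pb²⁺/Pb) = E°cell + E°(Zn²⁺/Zn) = +0.630 + (-0.76) = -0.13 V.

-0.13 V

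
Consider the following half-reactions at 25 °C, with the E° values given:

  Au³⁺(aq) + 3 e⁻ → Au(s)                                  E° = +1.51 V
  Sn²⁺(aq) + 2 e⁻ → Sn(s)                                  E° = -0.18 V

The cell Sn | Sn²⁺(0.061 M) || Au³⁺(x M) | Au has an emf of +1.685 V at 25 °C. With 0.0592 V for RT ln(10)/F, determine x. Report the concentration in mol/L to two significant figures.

Au³⁺/Au is the cathode, Sn²⁺/Sn the anode: E°cell = +1.69 V, n = 6.
Overall reaction: 2 Au³⁺(aq) + 3 Sn(s) → 2 Au(s) + 3 Sn²⁺(aq); Q = [Sn²⁺]^3/[Au³⁺]^2.
From E = E° − (0.0592/n) log Q: log Q = (E° − E)·n/0.0592 = (+1.69 − (+1.685))·6/0.0592 = 0.5068.
So 2·log[Au³⁺] = 3·log(0.061) − log Q = -3.6440 − (0.5068) = -4.1508; log[Au³⁺] = -4.1508 / 2 = -2.0754; [Au³⁺] = 10^(-2.0754) ≈ 0.0084 M.

0.0084 M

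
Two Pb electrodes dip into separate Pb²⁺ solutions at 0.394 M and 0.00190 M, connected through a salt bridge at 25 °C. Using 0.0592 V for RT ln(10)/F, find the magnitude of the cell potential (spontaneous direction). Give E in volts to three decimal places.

For a concentration cell E°cell = 0. The 0.394 M side is the cathode (reduction is favoured where [Pb²⁺] is higher).
With n = 2, E = −(0.0592/2) log([Pb²⁺]ₐₙ/[Pb²⁺]꜀ₐₜ) = −(0.0592/2) log(0.0019/0.394) = −(0.0592/2)(-2.317) = +0.069 V.

+0.069 V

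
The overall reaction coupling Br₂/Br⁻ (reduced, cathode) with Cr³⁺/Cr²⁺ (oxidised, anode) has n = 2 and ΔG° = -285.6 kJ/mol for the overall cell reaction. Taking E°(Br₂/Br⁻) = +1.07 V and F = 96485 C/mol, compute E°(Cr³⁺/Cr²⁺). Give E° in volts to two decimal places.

-0.41 V

E°cell = −ΔG°/(nF) = −(-285.6×10³)/((2)(96485)) = +1.480 V.
Since Br₂/Br⁻ is the cathode and Cr³⁺/Cr²⁺ the anode, E°cell = E°(Br₂/Br⁻) − E°(Cr³⁺/Cr²⁺).
So E°(Cr³⁺/Cr²⁺) = E°(Br₂/Br⁻) − E°cell = (+1.07) − (+1.480) = -0.41 V.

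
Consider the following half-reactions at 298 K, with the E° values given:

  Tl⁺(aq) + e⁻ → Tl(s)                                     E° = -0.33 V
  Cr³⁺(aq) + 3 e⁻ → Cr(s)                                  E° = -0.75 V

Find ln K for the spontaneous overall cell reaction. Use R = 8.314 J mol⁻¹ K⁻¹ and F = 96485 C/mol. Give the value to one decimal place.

49.1

Cathode: Tl⁺/Tl; anode: Cr³⁺/Cr. E°cell = (-0.33) − (-0.75) = +0.42 V, with n = 3.
ΔG° = −nFE° = −RT ln K, so ln K = nFE°/(RT) = (3)(96485)(+0.42) / ((8.314)(298)) = 49.069.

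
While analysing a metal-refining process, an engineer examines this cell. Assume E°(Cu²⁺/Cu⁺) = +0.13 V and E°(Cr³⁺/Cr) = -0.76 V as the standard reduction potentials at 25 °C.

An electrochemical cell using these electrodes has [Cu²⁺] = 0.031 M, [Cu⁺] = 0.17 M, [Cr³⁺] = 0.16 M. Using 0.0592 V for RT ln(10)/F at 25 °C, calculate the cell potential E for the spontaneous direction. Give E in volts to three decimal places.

+0.862 V

Cu²⁺/Cu⁺ is the cathode (higher E°), Cr³⁺/Cr the anode: E°cell = +0.13 − (-0.76) = +0.89 V, n = 3.
Overall: 3 Cu²⁺(aq) + Cr(s) → 3 Cu⁺(aq) + Cr³⁺(aq)
Q = [Cu⁺]^3·[Cr³⁺] / ([Cu²⁺]^3); log Q = 1.421.
E = E° − (0.0592/n) log Q = +0.89 − (0.0592/3)(1.421) = +0.862 V.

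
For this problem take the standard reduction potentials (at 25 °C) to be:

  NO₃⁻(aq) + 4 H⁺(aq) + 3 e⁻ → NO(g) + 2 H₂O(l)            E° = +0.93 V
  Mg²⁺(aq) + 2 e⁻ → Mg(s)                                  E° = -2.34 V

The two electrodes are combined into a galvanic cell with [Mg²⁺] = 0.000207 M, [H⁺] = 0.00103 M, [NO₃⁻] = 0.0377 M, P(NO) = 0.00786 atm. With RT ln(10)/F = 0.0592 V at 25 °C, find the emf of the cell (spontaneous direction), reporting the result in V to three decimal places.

NO₃⁻/NO is the cathode (higher E°), Mg²⁺/Mg the anode: E°cell = +0.93 − (-2.34) = +3.27 V, n = 6.
Overall: 2 NO₃⁻(aq) + 8 H⁺(aq) + 3 Mg(s) → 2 NO(g) + 4 H₂O(l) + 3 Mg²⁺(aq)
Q = P(NO)^2·[Mg²⁺]^3 / ([NO₃⁻]^2·[H⁺]^8); log Q = 11.483.
E = E° − (0.0592/n) log Q = +3.27 − (0.0592/6)(11.483) = +3.157 V.

+3.157 V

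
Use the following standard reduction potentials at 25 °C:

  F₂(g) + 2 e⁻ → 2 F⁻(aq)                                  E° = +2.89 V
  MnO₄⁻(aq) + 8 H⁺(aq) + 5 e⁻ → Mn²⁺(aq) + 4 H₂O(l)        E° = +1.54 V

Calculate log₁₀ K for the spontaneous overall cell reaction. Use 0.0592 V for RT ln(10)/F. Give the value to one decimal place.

228.0

Cathode: F₂/F⁻; anode: MnO₄⁻/Mn²⁺. E°cell = +1.35 V, n = 10.
log K = nE°cell / 0.0592 = (10)(+1.35) / 0.0592 = 228.0.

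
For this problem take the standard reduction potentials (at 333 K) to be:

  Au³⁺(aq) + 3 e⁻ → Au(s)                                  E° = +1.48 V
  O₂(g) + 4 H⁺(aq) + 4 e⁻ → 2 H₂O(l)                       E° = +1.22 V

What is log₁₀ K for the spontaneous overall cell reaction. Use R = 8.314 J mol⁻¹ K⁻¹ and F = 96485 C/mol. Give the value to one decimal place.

47.2

Cathode: Au³⁺/Au; anode: O₂/H₂O. E°cell = (+1.48) − (+1.22) = +0.26 V, with n = 12.
ΔG° = −nFE° = −RT ln K, so ln K = nFE°/(RT) = (12)(96485)(+0.26) / ((8.314)(333)) = 108.733.
log₁₀ K = 108.733 / ln 10 = 47.2.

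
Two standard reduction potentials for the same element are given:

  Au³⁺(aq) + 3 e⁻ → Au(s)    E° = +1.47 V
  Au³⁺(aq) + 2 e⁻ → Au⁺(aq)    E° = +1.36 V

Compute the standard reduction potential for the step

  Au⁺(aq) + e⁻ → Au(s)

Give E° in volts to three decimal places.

Sequential free energies add, so n₃E°₃ = n₁E°₁ + n₂E°₂.
With n₃ = 3, and the known step contributing 2×(+1.36) V, the unknown satisfies 1·E° = 3×(+1.47) − 2×(+1.36) = +1.690.
E° = +1.690 / 1 = +1.690 V.

+1.690 V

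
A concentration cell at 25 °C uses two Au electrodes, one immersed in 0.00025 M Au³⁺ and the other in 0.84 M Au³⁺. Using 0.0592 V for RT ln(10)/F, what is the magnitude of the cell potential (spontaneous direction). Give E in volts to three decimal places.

+0.070 V

For a concentration cell E°cell = 0. The 0.84 M side is the cathode (reduction is favoured where [Au³⁺] is higher).
With n = 3, E = −(0.0592/3) log([Au³⁺]ₐₙ/[Au³⁺]꜀ₐₜ) = −(0.0592/3) log(0.00025/0.84) = −(0.0592/3)(-3.526) = +0.070 V.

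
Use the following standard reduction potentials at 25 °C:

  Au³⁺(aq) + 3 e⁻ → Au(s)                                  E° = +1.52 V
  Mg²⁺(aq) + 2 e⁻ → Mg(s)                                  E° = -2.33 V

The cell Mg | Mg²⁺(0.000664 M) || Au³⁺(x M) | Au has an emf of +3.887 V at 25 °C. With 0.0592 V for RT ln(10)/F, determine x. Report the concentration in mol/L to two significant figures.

Au³⁺/Au is the cathode, Mg²⁺/Mg the anode: E°cell = +3.85 V, n = 6.
Overall reaction: 2 Au³⁺(aq) + 3 Mg(s) → 2 Au(s) + 3 Mg²⁺(aq); Q = [Mg²⁺]^3/[Au³⁺]^2.
From E = E° − (0.0592/n) log Q: log Q = (E° − E)·n/0.0592 = (+3.85 − (+3.887))·6/0.0592 = -3.7500.
So 2·log[Au³⁺] = 3·log(0.000664) − log Q = -9.5335 − (-3.7500) = -5.7835; log[Au³⁺] = -5.7835 / 2 = -2.8918; [Au³⁺] = 10^(-2.8918) ≈ 0.0013 M.

0.0013 M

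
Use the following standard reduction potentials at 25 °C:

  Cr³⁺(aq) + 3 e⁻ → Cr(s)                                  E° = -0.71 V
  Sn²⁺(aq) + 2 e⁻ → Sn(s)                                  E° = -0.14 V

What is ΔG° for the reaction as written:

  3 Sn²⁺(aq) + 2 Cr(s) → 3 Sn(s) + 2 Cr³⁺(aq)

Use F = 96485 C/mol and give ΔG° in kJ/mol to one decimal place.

-330.0 kJ/mol

As written, Sn²⁺/Sn is reduced (cathode) and Cr³⁺/Cr is oxidised (anode), so E°cell = (-0.14) − (-0.71) = +0.57 V.
Balancing electrons gives n = 6.
ΔG° = −nFE° = −(6)(96485)(+0.57) = -329,979 J = -330.0 kJ/mol.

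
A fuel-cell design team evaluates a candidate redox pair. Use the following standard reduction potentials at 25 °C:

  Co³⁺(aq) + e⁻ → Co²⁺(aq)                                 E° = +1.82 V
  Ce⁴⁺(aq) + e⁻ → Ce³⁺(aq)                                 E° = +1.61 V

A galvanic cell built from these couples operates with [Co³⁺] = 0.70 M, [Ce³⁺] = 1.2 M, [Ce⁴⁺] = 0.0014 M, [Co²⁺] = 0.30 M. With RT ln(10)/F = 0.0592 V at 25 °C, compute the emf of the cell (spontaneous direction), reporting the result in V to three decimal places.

+0.405 V

Co³⁺/Co²⁺ is the cathode (higher E°), Ce⁴⁺/Ce³⁺ the anode: E°cell = +1.82 − (+1.61) = +0.21 V, n = 1.
Overall: Co³⁺(aq) + Ce³⁺(aq) → Co²⁺(aq) + Ce⁴⁺(aq)
Q = [Co²⁺]·[Ce⁴⁺] / ([Co³⁺]·[Ce³⁺]); log Q = -3.301.
E = E° − (0.0592/n) log Q = +0.21 − (0.0592/1)(-3.301) = +0.405 V.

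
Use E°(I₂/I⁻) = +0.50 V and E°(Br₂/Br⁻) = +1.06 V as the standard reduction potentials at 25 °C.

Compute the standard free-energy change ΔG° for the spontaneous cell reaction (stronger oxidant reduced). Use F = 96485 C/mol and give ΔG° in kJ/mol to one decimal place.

-108.1 kJ/mol

Br₂/Br⁻ (E° = +1.06 V) is the cathode; I₂/I⁻ (E° = +0.50 V) is the anode, so E°cell = +0.56 V.
Balancing electrons gives n = 2 (lcm of 2 and 2).
ΔG° = −nFE° = −(2)(96485)(+0.56) = -108,063 J = -108.1 kJ/mol.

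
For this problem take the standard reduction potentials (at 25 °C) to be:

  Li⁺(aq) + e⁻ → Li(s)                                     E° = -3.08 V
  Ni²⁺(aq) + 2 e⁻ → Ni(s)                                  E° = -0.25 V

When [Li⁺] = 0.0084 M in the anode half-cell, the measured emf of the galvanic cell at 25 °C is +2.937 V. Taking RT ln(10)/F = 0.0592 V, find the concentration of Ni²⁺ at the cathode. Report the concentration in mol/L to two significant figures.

Ni²⁺/Ni is the cathode, Li⁺/Li the anode: E°cell = +2.83 V, n = 2.
Overall reaction: Ni²⁺(aq) + 2 Li(s) → Ni(s) + 2 Li⁺(aq); Q = [Li⁺]^2/[Ni²⁺]^1.
From E = E° − (0.0592/n) log Q: log Q = (E° − E)·n/0.0592 = (+2.83 − (+2.937))·2/0.0592 = -3.6149.
So 1·log[Ni²⁺] = 2·log(0.0084) − log Q = -4.1514 − (-3.6149) = -0.5365; [Ni²⁺] = 10^(-0.5365) ≈ 0.29 M.

0.29 M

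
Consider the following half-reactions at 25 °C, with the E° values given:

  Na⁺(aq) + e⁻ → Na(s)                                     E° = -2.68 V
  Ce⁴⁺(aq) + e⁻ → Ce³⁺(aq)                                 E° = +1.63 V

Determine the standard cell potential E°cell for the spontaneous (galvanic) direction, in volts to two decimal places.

The Ce⁴⁺/Ce³⁺ couple has the higher reduction potential, so it is the cathode; Na⁺/Na is oxidised at the anode.
E°cell = E°(cathode) − E°(anode) = (+1.63) − (-2.68) = +4.31 V.

+4.31 V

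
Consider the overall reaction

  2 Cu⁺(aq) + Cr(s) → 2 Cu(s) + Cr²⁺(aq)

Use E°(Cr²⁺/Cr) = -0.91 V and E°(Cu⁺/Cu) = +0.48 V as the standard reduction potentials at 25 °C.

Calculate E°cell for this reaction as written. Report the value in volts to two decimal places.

+1.39 V

The Cu⁺/Cu couple has the higher reduction potential, so it is the cathode; Cr²⁺/Cr is oxidised at the anode.
E°cell = E°(cathode) − E°(anode) = (+0.48) − (-0.91) = +1.39 V.
Since E°cell > 0, the reaction is spontaneous under standard conditions.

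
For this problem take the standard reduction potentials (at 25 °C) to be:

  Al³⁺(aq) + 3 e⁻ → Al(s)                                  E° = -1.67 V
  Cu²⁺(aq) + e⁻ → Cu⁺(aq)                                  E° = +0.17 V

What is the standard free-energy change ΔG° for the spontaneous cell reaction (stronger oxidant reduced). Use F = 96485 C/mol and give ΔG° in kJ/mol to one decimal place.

Cu²⁺/Cu⁺ (E° = +0.17 V) is the cathode; Al³⁺/Al (E° = -1.67 V) is the anode, so E°cell = +1.84 V.
Balancing electrons gives n = 3 (lcm of 1 and 3).
ΔG° = −nFE° = −(3)(96485)(+1.84) = -532,597 J = -532.6 kJ/mol.

-532.6 kJ/mol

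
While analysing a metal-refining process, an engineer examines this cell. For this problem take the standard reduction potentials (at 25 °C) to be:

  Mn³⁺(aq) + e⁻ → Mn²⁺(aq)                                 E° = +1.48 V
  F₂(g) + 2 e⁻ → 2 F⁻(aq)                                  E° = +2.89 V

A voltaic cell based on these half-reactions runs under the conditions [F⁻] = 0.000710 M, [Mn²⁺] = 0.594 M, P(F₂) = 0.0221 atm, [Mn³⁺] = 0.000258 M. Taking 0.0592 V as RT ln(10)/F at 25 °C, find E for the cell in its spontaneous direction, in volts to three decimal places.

F₂/F⁻ is the cathode (higher E°), Mn³⁺/Mn²⁺ the anode: E°cell = +2.89 − (+1.48) = +1.41 V, n = 2.
Overall: F₂(g) + 2 Mn²⁺(aq) → 2 F⁻(aq) + 2 Mn³⁺(aq)
Q = [F⁻]^2·[Mn³⁺]^2 / (P(F₂)·[Mn²⁺]^2); log Q = -11.366.
E = E° − (0.0592/n) log Q = +1.41 − (0.0592/2)(-11.366) = +1.746 V.

+1.746 V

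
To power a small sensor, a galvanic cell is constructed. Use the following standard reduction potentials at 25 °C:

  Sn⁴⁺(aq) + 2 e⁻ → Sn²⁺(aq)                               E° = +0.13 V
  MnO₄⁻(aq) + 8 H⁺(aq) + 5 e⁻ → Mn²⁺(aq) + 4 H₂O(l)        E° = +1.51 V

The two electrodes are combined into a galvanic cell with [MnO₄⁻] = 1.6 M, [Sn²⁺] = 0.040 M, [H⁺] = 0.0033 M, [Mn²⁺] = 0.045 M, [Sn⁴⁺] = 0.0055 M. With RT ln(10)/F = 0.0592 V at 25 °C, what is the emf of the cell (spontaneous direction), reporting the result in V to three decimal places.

MnO₄⁻/Mn²⁺ is the cathode (higher E°), Sn⁴⁺/Sn²⁺ the anode: E°cell = +1.51 − (+0.13) = +1.38 V, n = 10.
Overall: 2 MnO₄⁻(aq) + 16 H⁺(aq) + 5 Sn²⁺(aq) → 2 Mn²⁺(aq) + 8 H₂O(l) + 5 Sn⁴⁺(aq)
Q = [Mn²⁺]^2·[Sn⁴⁺]^5 / ([MnO₄⁻]^2·[H⁺]^16·[Sn²⁺]^5); log Q = 32.293.
E = E° − (0.0592/n) log Q = +1.38 − (0.0592/10)(32.293) = +1.189 V.

+1.189 V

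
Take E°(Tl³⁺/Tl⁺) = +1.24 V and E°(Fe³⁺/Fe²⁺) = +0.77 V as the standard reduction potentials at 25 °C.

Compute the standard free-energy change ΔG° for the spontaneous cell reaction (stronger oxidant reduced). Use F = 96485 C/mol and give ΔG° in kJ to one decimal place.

-90.7 kJ

Tl³⁺/Tl⁺ (E° = +1.24 V) is the cathode; Fe³⁺/Fe²⁺ (E° = +0.77 V) is the anode, so E°cell = +0.47 V.
Balancing electrons gives n = 2 (lcm of 2 and 1).
ΔG° = −nFE° = −(2)(96485)(+0.47) = -90,696 J = -90.7 kJ.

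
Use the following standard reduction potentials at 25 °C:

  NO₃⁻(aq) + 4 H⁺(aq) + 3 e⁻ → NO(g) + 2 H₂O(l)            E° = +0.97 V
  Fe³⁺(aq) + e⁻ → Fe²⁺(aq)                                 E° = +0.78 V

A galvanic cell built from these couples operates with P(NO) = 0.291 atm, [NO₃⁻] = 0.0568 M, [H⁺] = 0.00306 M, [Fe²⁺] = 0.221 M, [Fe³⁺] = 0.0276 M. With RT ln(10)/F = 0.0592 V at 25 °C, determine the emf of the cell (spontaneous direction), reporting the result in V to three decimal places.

+0.031 V

NO₃⁻/NO is the cathode (higher E°), Fe³⁺/Fe²⁺ the anode: E°cell = +0.97 − (+0.78) = +0.19 V, n = 3.
Overall: NO₃⁻(aq) + 4 H⁺(aq) + 3 Fe²⁺(aq) → NO(g) + 2 H₂O(l) + 3 Fe³⁺(aq)
Q = P(NO)·[Fe³⁺]^3 / ([NO₃⁻]·[H⁺]^4·[Fe²⁺]^3); log Q = 8.056.
E = E° − (0.0592/n) log Q = +0.19 − (0.0592/3)(8.056) = +0.031 V.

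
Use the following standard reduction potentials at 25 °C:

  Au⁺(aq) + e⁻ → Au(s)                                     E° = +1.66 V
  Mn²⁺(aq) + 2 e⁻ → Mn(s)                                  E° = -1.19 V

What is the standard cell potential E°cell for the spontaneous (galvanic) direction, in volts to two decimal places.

The Au⁺/Au couple has the higher reduction potential, so it is the cathode; Mn²⁺/Mn is oxidised at the anode.
E°cell = E°(cathode) − E°(anode) = (+1.66) − (-1.19) = +2.85 V.
Since E°cell > 0, the reaction is spontaneous under standard conditions.

+2.85 V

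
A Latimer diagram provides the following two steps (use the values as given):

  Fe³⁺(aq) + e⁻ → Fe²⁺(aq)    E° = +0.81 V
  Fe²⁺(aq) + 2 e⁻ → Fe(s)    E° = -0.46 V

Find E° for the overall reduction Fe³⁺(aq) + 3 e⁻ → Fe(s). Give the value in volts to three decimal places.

Adding the free-energy changes (−nFE°) of the two steps gives −n₃FE°₃ = −n₁FE°₁ − n₂FE°₂.
E°₃ = (1×+0.81 + 2×-0.46) / 3 = (-0.110) / 3 = -0.037 V.

-0.037 V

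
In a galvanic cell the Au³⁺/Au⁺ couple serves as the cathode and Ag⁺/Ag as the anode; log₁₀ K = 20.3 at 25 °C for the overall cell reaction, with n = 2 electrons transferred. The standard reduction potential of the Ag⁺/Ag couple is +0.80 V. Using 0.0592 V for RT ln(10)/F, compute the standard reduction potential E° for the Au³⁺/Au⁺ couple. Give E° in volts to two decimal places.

+1.40 V

E°cell = (0.0592/n)·log K = (0.0592/2)(20.3) = +0.601 V.
Since Au³⁺/Au⁺ is the cathode and Ag⁺/Ag the anode, E°cell = E°(Au³⁺/Au⁺) − E°(Ag⁺/Ag).
So E°(Au³⁺/Au⁺) = E°cell + E°(Ag⁺/Ag) = +0.601 + (+0.80) = +1.40 V.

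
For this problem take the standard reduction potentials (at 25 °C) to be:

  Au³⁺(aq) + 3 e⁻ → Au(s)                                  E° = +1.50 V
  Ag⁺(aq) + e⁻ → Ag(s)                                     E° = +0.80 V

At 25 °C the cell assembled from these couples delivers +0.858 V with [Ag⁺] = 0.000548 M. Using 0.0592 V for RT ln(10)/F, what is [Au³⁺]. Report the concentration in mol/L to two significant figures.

0.017 M

Au³⁺/Au is the cathode, Ag⁺/Ag the anode: E°cell = +0.70 V, n = 3.
Overall reaction: Au³⁺(aq) + 3 Ag(s) → Au(s) + 3 Ag⁺(aq); Q = [Ag⁺]^3/[Au³⁺]^1.
From E = E° − (0.0592/n) log Q: log Q = (E° − E)·n/0.0592 = (+0.70 − (+0.858))·3/0.0592 = -8.0068.
So 1·log[Au³⁺] = 3·log(0.000548) − log Q = -9.7837 − (-8.0068) = -1.7769; [Au³⁺] = 10^(-1.7769) ≈ 0.017 M.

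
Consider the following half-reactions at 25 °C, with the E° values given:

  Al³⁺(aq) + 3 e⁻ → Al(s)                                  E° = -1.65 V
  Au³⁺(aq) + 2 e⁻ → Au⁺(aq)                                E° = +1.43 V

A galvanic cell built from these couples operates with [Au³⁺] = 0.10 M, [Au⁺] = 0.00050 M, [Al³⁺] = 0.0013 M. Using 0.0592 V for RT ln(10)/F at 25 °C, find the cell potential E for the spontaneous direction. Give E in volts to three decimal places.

+3.205 V

Au³⁺/Au⁺ is the cathode (higher E°), Al³⁺/Al the anode: E°cell = +1.43 − (-1.65) = +3.08 V, n = 6.
Overall: 3 Au³⁺(aq) + 2 Al(s) → 3 Au⁺(aq) + 2 Al³⁺(aq)
Q = [Au⁺]^3·[Al³⁺]^2 / ([Au³⁺]^3); log Q = -12.675.
E = E° − (0.0592/n) log Q = +3.08 − (0.0592/6)(-12.675) = +3.205 V.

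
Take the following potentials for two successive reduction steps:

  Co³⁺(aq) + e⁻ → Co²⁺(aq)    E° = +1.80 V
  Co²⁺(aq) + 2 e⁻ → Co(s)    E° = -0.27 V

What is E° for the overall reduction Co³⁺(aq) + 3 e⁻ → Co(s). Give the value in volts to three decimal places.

+0.420 V

Since ΔG° = −nFE° is additive over sequential reductions, n₃E°₃ = n₁E°₁ + n₂E°₂.
E°₃ = (1×+1.80 + 2×-0.27) / 3 = (+1.260) / 3 = +0.420 V.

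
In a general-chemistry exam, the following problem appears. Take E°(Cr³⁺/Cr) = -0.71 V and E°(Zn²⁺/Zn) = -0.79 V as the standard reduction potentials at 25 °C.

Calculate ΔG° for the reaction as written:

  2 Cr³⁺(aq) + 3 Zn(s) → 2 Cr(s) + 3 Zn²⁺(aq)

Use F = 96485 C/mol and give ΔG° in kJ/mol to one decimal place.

As written, Cr³⁺/Cr is reduced (cathode) and Zn²⁺/Zn is oxidised (anode), so E°cell = (-0.71) − (-0.79) = +0.08 V.
Balancing electrons gives n = 6.
ΔG° = −nFE° = −(6)(96485)(+0.08) = -46,313 J = -46.3 kJ/mol.

-46.3 kJ/mol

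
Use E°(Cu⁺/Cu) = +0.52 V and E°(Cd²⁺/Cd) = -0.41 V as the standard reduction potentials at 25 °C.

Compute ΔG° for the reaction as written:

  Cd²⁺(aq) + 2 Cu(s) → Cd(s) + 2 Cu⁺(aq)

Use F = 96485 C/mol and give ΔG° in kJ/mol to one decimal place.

As written, Cd²⁺/Cd is reduced (cathode) and Cu⁺/Cu is oxidised (anode), so E°cell = (-0.41) − (+0.52) = -0.93 V.
Balancing electrons gives n = 2.
ΔG° = −nFE° = −(2)(96485)(-0.93) = 179,462 J = +179.5 kJ/mol.

+179.5 kJ/mol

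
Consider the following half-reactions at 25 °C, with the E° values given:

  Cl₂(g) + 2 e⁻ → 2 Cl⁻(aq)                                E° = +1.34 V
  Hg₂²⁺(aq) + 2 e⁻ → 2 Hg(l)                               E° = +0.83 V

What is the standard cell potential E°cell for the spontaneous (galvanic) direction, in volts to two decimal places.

+0.51 V

The Cl₂/Cl⁻ couple has the higher reduction potential, so it is the cathode; Hg₂²⁺/Hg is oxidised at the anode.
E°cell = E°(cathode) − E°(anode) = (+1.34) − (+0.83) = +0.51 V.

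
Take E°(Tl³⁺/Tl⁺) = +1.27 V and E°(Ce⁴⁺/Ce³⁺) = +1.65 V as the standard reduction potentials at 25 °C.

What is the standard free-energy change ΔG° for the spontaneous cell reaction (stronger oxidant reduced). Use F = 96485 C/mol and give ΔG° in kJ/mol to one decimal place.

Ce⁴⁺/Ce³⁺ (E° = +1.65 V) is the cathode; Tl³⁺/Tl⁺ (E° = +1.27 V) is the anode, so E°cell = +0.38 V.
Balancing electrons gives n = 2 (lcm of 1 and 2).
ΔG° = −nFE° = −(2)(96485)(+0.38) = -73,329 J = -73.3 kJ/mol.

-73.3 kJ/mol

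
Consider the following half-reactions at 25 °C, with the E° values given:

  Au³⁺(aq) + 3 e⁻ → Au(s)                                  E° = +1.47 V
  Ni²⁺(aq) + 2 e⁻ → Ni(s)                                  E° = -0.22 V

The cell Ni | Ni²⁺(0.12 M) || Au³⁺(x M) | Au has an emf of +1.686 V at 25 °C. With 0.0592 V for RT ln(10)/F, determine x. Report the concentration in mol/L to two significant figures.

Au³⁺/Au is the cathode, Ni²⁺/Ni the anode: E°cell = +1.69 V, n = 6.
Overall reaction: 2 Au³⁺(aq) + 3 Ni(s) → 2 Au(s) + 3 Ni²⁺(aq); Q = [Ni²⁺]^3/[Au³⁺]^2.
From E = E° − (0.0592/n) log Q: log Q = (E° − E)·n/0.0592 = (+1.69 − (+1.686))·6/0.0592 = 0.4054.
So 2·log[Au³⁺] = 3·log(0.12) − log Q = -2.7625 − (0.4054) = -3.1679; log[Au³⁺] = -3.1679 / 2 = -1.5839; [Au³⁺] = 10^(-1.5839) ≈ 0.026 M.

0.026 M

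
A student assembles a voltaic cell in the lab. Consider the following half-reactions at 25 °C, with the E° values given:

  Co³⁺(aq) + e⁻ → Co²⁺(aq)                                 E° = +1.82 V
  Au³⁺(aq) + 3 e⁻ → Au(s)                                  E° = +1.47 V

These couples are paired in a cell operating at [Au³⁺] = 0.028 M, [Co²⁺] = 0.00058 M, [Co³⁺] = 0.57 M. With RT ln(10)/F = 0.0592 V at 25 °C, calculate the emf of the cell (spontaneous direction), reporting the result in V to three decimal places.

+0.558 V

Co³⁺/Co²⁺ is the cathode (higher E°), Au³⁺/Au the anode: E°cell = +1.82 − (+1.47) = +0.35 V, n = 3.
Overall: 3 Co³⁺(aq) + Au(s) → 3 Co²⁺(aq) + Au³⁺(aq)
Q = [Co²⁺]^3·[Au³⁺] / ([Co³⁺]^3); log Q = -10.530.
E = E° − (0.0592/n) log Q = +0.35 − (0.0592/3)(-10.530) = +0.558 V.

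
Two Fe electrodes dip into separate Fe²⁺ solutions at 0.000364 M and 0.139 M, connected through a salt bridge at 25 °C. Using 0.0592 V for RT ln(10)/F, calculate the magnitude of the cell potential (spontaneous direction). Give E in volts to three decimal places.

For a concentration cell E°cell = 0. The 0.139 M side is the cathode (reduction is favoured where [Fe²⁺] is higher).
With n = 2, E = −(0.0592/2) log([Fe²⁺]ₐₙ/[Fe²⁺]꜀ₐₜ) = −(0.0592/2) log(0.000364/0.139) = −(0.0592/2)(-2.582) = +0.076 V.

+0.076 V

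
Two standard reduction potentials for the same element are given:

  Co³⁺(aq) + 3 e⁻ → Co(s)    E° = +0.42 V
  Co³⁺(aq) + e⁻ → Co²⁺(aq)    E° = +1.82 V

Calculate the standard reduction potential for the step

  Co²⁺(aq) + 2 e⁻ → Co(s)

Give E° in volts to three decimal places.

Sequential free energies add, so n₃E°₃ = n₁E°₁ + n₂E°₂.
With n₃ = 3, and the known step contributing 1×(+1.82) V, the unknown satisfies 2·E° = 3×(+0.42) − 1×(+1.82) = -0.560.
E° = -0.560 / 2 = -0.280 V.

-0.280 V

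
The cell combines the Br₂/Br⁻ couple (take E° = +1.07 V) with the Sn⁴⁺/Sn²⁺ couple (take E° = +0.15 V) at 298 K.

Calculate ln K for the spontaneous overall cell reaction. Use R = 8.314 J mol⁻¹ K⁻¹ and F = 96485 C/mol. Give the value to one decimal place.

71.7

Cathode: Br₂/Br⁻; anode: Sn⁴⁺/Sn²⁺. E°cell = (+1.07) − (+0.15) = +0.92 V, with n = 2.
ΔG° = −nFE° = −RT ln K, so ln K = nFE°/(RT) = (2)(96485)(+0.92) / ((8.314)(298)) = 71.656.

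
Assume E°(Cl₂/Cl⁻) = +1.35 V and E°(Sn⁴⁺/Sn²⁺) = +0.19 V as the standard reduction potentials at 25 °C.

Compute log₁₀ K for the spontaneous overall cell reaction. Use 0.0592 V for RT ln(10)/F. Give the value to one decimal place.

39.2

Cathode: Cl₂/Cl⁻; anode: Sn⁴⁺/Sn²⁺. E°cell = +1.16 V, n = 2.
log K = nE°cell / 0.0592 = (2)(+1.16) / 0.0592 = 39.2.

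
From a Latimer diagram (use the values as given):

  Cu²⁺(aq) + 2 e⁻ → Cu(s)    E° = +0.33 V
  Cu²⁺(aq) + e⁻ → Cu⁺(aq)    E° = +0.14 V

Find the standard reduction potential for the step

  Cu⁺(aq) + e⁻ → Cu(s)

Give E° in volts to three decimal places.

+0.520 V

Sequential free energies add, so n₃E°₃ = n₁E°₁ + n₂E°₂.
With n₃ = 2, and the known step contributing 1×(+0.14) V, the unknown satisfies 1·E° = 2×(+0.33) − 1×(+0.14) = +0.520.
E° = +0.520 / 1 = +0.520 V.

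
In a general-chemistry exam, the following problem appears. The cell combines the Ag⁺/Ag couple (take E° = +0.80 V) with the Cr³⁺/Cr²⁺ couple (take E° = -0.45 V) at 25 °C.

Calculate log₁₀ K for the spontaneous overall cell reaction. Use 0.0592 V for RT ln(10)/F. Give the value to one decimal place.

Cathode: Ag⁺/Ag; anode: Cr³⁺/Cr²⁺. E°cell = +1.25 V, n = 1.
log K = nE°cell / 0.0592 = (1)(+1.25) / 0.0592 = 21.1.

21.1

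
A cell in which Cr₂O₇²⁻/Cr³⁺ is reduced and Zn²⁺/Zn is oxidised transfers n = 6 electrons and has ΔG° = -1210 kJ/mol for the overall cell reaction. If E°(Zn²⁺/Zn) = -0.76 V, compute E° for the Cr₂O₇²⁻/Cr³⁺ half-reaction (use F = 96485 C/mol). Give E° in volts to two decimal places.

E°cell = −ΔG°/(nF) = −(-1210×10³)/((6)(96485)) = +2.090 V.
Since Cr₂O₇²⁻/Cr³⁺ is the cathode and Zn²⁺/Zn the anode, E°cell = E°(Cr₂O₇²⁻/Cr³⁺) − E°(Zn²⁺/Zn).
So E°(Cr₂O₇²⁻/Cr³⁺) = E°cell + E°(Zn²⁺/Zn) = +2.090 + (-0.76) = +1.33 V.

+1.33 V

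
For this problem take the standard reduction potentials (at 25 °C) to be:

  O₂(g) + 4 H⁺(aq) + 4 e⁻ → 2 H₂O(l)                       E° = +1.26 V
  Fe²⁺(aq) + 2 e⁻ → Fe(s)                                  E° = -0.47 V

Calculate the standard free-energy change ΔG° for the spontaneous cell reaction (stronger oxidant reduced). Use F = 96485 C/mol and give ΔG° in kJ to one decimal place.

O₂/H₂O (E° = +1.26 V) is the cathode; Fe²⁺/Fe (E° = -0.47 V) is the anode, so E°cell = +1.73 V.
Balancing electrons gives n = 4 (lcm of 4 and 2).
ΔG° = −nFE° = −(4)(96485)(+1.73) = -667,676 J = -667.7 kJ.

-667.7 kJ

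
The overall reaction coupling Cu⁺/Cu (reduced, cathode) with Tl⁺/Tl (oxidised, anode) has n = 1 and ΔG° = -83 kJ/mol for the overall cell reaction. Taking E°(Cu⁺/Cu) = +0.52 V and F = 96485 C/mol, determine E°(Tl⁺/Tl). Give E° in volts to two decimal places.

E°cell = −ΔG°/(nF) = −(-83×10³)/((1)(96485)) = +0.860 V.
Since Cu⁺/Cu is the cathode and Tl⁺/Tl the anode, E°cell = E°(Cu⁺/Cu) − E°(Tl⁺/Tl).
So E°(Tl⁺/Tl) = E°(Cu⁺/Cu) − E°cell = (+0.52) − (+0.860) = -0.34 V.

-0.34 V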